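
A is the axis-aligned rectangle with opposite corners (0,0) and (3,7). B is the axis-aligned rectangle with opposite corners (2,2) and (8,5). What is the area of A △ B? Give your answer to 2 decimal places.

33.00

|A∩B|: x∈[2,3], y∈[2,5] → 1·3 = 3.
|A △ B| = |A| + |B| − 2·|A∩B| = 21 + 18 − 6 = 33.00.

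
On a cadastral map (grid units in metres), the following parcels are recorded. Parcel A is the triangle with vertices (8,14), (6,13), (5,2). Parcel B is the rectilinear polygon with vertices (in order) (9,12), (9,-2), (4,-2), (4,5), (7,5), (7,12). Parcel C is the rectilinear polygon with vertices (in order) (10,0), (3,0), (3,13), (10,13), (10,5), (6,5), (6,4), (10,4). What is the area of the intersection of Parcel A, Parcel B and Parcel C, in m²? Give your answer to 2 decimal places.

1.22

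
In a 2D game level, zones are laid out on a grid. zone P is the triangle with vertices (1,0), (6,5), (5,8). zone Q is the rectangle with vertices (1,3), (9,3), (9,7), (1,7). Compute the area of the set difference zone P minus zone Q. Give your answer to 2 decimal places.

2.67

|zone P| = 10, |zone P∩zone Q| = 7.3333.
|zone P ∖ zone Q| = |zone P| − |zone P∩zone Q| = 10 − 7.3333 = 2.67.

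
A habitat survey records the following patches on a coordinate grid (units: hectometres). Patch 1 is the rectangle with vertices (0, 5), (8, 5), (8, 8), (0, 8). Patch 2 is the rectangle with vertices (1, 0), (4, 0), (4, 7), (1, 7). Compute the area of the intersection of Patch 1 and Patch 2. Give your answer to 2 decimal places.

|Patch 1∩Patch 2|: x∈[1,4], y∈[5,7] → 3·2 = 6.

6.00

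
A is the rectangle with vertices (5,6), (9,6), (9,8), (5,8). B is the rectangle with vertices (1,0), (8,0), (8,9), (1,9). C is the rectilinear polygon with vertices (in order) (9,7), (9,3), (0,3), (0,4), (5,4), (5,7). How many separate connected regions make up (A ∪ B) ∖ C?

(A ∪ B) ∖ C splits into 2 disjoint pieces (area 27, area 21).

2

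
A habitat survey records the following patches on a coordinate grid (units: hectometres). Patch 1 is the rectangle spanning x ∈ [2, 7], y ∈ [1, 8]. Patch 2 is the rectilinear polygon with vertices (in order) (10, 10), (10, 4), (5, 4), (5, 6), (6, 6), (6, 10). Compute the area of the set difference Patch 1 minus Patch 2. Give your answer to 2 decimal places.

29.00

|Patch 1| = 35, |Patch 1∩Patch 2| = 6.
|Patch 1 ∖ Patch 2| = |Patch 1| − |Patch 1∩Patch 2| = 35 − 6 = 29.00.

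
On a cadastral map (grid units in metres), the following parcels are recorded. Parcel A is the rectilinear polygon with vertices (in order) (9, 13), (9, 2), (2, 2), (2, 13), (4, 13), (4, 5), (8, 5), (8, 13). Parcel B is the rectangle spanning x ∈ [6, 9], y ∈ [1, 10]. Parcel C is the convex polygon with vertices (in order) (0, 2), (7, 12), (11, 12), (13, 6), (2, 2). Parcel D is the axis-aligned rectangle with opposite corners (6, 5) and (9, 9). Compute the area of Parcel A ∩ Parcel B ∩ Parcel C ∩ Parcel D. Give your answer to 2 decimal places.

4.00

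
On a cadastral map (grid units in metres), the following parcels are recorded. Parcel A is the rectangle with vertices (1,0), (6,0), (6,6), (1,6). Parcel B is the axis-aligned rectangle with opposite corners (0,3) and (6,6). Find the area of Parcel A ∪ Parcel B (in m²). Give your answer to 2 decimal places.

33.00

By inclusion–exclusion:
Individual areas: |Parcel A| = 30, |Parcel B| = 18.
|Parcel A∩Parcel B|: x∈[1,6], y∈[3,6] → 5·3 = 15.
|Parcel A ∪ Parcel B| = 48 − 15 = 33.00.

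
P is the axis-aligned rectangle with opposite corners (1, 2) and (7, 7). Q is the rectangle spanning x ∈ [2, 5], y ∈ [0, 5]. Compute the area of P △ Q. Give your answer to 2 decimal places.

|P∩Q|: x∈[2,5], y∈[2,5] → 3·3 = 9.
|P △ Q| = |P| + |Q| − 2·|P∩Q| = 30 + 15 − 18 = 27.00.

27.00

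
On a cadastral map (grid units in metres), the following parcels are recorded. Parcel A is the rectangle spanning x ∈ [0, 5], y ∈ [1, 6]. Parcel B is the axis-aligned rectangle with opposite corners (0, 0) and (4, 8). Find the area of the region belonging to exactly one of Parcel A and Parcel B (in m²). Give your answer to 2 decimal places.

17.00

|Parcel A∩Parcel B|: x∈[0,4], y∈[1,6] → 4·5 = 20.
|Parcel A △ Parcel B| = |Parcel A| + |Parcel B| − 2·|Parcel A∩Parcel B| = 25 + 32 − 40 = 17.00.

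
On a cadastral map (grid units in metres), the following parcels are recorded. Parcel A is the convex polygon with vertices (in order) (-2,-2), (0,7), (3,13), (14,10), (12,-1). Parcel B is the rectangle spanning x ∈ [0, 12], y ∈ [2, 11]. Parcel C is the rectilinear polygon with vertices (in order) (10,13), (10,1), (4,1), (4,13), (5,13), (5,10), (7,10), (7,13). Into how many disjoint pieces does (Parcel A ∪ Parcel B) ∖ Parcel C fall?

2

(Parcel A ∪ Parcel B) ∖ Parcel C splits into 2 disjoint pieces (area 112.4242, area 4.3636).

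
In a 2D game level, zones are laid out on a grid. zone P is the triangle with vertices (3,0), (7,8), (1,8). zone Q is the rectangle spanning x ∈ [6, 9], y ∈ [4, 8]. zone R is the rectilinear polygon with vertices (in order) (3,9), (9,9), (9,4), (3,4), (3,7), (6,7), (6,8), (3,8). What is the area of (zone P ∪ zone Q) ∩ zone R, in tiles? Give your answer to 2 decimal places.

|zone P ∪ zone Q| = 35.
|(zone P ∪ zone Q) ∩ zone R| = 20.00.

20.00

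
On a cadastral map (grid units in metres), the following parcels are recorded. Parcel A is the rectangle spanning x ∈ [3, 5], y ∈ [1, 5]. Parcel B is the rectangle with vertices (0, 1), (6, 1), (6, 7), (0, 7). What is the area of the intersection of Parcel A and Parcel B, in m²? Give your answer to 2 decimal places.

8.00

|Parcel A∩Parcel B|: x∈[3,5], y∈[1,5] → 2·4 = 8.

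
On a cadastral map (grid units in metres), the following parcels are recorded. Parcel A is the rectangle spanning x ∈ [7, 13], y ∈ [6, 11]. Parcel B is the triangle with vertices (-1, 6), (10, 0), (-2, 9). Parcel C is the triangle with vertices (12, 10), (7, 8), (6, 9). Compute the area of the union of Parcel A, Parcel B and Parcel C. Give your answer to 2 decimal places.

By inclusion–exclusion:
Individual areas: |Parcel A| = 30, |Parcel B| = 13.5, |Parcel C| = 3.5.
|Parcel A∩Parcel B| = 0.
|Parcel A∩Parcel C| = 2.9167.
|Parcel B∩Parcel C| = 0.
|Parcel A∩Parcel B∩Parcel C| = 0.
|Parcel A ∪ Parcel B ∪ Parcel C| = 47 − 2.9167 + 0 = 44.08.

44.08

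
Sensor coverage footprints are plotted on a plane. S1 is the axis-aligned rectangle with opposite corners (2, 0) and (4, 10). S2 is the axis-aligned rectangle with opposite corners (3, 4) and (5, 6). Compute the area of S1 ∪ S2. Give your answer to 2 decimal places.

By inclusion–exclusion:
Individual areas: |S1| = 20, |S2| = 4.
|S1∩S2|: x∈[3,4], y∈[4,6] → 1·2 = 2.
|S1 ∪ S2| = 24 − 2 = 22.00.

22.00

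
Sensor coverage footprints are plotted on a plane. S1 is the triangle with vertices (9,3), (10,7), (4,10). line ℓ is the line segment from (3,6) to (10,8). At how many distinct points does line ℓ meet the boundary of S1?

2

The segment meets the boundary at (8.727,7.636), (6.203,6.915).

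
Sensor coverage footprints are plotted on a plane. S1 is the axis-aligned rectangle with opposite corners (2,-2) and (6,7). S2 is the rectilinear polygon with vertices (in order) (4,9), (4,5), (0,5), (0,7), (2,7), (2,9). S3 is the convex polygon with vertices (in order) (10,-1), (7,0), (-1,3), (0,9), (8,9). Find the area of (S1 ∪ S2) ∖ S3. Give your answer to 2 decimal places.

|S1 ∪ S2| = 44.
|(S1 ∪ S2) ∩ S3| = 31.5.
|(S1 ∪ S2) ∖ S3| = 44 − 31.5 = 12.50.

12.50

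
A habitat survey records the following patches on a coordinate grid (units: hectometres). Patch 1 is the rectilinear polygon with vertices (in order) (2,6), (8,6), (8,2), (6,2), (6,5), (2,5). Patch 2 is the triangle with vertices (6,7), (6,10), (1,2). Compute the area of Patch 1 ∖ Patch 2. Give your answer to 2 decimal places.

|Patch 1| = 12, |Patch 1∩Patch 2| = 1.3125.
|Patch 1 ∖ Patch 2| = |Patch 1| − |Patch 1∩Patch 2| = 12 − 1.3125 = 10.69.

10.69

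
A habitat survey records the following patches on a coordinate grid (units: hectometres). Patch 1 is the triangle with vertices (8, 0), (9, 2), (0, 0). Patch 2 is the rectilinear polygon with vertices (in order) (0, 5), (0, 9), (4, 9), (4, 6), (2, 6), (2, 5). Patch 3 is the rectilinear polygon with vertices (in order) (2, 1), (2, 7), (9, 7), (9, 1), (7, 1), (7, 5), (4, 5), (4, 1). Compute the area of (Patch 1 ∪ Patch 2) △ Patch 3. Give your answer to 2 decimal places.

45.39

|Patch 1 ∪ Patch 2| = 22.
|(Patch 1 ∪ Patch 2) ∩ Patch 3| = 3.3056.
|(Patch 1 ∪ Patch 2) △ Patch 3| = 22 + 30 − 6.6111 = 45.39.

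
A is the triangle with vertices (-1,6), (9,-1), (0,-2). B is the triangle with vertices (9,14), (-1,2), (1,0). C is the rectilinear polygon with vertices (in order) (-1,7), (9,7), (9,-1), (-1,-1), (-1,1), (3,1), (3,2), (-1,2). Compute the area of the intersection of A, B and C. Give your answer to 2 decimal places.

6.22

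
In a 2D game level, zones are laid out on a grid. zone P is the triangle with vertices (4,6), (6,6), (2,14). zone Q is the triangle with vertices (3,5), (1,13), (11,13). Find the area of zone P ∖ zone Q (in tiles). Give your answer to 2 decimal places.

1.46

|zone P| = 8, |zone P∩zone Q| = 6.5417.
|zone P ∖ zone Q| = |zone P| − |zone P∩zone Q| = 8 − 6.5417 = 1.46.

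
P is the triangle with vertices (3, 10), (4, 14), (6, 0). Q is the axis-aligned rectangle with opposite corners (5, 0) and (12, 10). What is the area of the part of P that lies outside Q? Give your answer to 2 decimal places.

|P| = 11, |P∩Q| = 1.8333.
|P ∖ Q| = |P| − |P∩Q| = 11 − 1.8333 = 9.17.

9.17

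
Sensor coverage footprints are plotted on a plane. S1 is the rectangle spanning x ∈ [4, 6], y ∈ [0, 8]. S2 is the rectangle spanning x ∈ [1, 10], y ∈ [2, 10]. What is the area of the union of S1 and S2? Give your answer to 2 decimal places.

By inclusion–exclusion:
Individual areas: |S1| = 16, |S2| = 72.
|S1∩S2|: x∈[4,6], y∈[2,8] → 2·6 = 12.
|S1 ∪ S2| = 88 − 12 = 76.00.

76.00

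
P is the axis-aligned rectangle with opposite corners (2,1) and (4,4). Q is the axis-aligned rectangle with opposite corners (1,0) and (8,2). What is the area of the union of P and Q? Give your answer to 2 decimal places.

By inclusion–exclusion:
Individual areas: |P| = 6, |Q| = 14.
|P∩Q|: x∈[2,4], y∈[1,2] → 2·1 = 2.
|P ∪ Q| = 20 − 2 = 18.00.

18.00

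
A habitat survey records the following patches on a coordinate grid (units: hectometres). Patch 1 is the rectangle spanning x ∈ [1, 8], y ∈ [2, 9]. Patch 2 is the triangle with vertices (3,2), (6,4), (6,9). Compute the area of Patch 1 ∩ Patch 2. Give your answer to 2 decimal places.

The intersection is the polygon with vertices (6,4), (3,2), (6,9).
By the shoelace formula its area is 7.50.

7.50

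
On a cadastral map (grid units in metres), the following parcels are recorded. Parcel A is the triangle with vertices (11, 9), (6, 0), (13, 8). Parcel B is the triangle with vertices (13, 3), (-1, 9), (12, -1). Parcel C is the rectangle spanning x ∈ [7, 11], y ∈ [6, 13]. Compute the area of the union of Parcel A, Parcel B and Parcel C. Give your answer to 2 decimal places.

By inclusion–exclusion:
Individual areas: |Parcel A| = 11.5, |Parcel B| = 31, |Parcel C| = 28.
|Parcel A∩Parcel B| = 2.5034.
|Parcel A∩Parcel C| = 2.5.
|Parcel B∩Parcel C| = 0.
|Parcel A∩Parcel B∩Parcel C| = 0.
|Parcel A ∪ Parcel B ∪ Parcel C| = 70.5 − 5.0034 + 0 = 65.50.

65.50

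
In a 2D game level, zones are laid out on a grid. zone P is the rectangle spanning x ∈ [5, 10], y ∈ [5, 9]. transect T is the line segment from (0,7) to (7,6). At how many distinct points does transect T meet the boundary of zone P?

1

The segment meets the boundary at (5,6.286).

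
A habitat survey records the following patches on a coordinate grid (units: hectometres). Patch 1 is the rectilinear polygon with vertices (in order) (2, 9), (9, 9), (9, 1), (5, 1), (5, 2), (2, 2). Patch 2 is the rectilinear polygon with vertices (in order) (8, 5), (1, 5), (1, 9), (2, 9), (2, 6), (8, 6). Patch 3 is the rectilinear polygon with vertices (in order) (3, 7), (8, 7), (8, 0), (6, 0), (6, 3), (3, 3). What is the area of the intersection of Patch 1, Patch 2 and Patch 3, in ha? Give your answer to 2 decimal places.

The intersection is the polygon with vertices (8,6), (8,5), (3,5), (3,6).
By the shoelace formula its area is 5.00.

5.00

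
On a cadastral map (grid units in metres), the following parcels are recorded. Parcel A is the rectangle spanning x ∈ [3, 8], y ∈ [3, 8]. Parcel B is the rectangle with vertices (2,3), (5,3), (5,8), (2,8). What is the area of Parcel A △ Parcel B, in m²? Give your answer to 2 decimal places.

|Parcel A∩Parcel B|: x∈[3,5], y∈[3,8] → 2·5 = 10.
|Parcel A △ Parcel B| = |Parcel A| + |Parcel B| − 2·|Parcel A∩Parcel B| = 25 + 15 − 20 = 20.00.

20.00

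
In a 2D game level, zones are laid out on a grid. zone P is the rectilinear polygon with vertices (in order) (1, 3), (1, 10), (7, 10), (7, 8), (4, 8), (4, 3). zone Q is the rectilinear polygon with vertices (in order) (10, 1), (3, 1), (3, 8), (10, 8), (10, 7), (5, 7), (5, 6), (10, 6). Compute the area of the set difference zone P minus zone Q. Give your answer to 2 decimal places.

22.00

|zone P| = 27, |zone P∩zone Q| = 5.
|zone P ∖ zone Q| = |zone P| − |zone P∩zone Q| = 27 − 5 = 22.00.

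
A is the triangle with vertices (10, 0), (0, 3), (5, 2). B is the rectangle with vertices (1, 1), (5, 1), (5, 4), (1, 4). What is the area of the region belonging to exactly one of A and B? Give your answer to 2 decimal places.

|A| = 2.5, |B| = 12, |A∩B| = 1.2.
|A △ B| = |A| + |B| − 2·|A∩B| = 2.5 + 12 − 2.4 = 12.10.

12.10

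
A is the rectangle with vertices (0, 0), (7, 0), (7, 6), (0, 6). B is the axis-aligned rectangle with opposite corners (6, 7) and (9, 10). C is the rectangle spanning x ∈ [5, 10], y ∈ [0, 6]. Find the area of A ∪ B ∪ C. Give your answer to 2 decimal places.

By inclusion–exclusion:
Individual areas: |A| = 42, |B| = 9, |C| = 30.
|A∩B| = 0 (no overlap).
|A∩C|: x∈[5,7], y∈[0,6] → 2·6 = 12.
|B∩C| = 0 (no overlap).
|A∩B∩C| = 0.
|A ∪ B ∪ C| = 81 − 12 + 0 = 69.00.

69.00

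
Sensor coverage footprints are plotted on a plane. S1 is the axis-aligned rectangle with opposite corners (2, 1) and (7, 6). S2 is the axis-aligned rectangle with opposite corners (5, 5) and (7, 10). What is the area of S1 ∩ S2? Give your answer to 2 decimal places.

|S1∩S2|: x∈[5,7], y∈[5,6] → 2·1 = 2.

2.00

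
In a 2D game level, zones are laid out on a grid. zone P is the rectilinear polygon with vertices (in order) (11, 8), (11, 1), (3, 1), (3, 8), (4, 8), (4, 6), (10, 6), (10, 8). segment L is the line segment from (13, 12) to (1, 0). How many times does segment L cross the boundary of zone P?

2

The segment meets the boundary at (3,2), (7,6).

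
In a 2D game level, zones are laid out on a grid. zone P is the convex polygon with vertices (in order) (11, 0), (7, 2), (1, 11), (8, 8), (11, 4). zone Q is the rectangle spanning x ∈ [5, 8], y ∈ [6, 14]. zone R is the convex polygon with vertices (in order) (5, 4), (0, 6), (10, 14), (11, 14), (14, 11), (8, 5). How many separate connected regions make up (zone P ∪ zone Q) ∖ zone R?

(zone P ∪ zone Q) ∖ zone R splits into 3 disjoint pieces (area 18.8442, area 3.3443, area 8.4).

3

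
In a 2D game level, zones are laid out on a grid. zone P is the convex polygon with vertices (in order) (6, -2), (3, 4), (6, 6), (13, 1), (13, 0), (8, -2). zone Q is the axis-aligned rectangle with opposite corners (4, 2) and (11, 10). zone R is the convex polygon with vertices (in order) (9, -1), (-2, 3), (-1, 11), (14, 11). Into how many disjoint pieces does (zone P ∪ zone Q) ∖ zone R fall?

(zone P ∪ zone Q) ∖ zone R is a single connected region.

1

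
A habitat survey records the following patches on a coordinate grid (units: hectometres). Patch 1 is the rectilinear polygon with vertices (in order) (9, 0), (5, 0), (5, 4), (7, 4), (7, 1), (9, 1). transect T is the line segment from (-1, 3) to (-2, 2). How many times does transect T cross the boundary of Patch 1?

0

The segment lies entirely outside Patch 1 and never meets its boundary.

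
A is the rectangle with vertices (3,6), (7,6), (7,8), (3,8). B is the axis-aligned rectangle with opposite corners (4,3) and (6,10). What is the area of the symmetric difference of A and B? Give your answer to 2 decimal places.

|A∩B|: x∈[4,6], y∈[6,8] → 2·2 = 4.
|A △ B| = |A| + |B| − 2·|A∩B| = 8 + 14 − 8 = 14.00.

14.00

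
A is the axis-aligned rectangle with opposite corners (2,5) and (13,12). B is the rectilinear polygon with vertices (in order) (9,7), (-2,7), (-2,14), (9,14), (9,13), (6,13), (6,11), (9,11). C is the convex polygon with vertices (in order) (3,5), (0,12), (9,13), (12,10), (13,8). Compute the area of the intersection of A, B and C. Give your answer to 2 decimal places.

31.98

The intersection is the polygon with vertices (6,12), (6,11), (9,11), (9,7), (2.143,7), (2,7.333), (2,12).
By the shoelace formula its area is 31.98.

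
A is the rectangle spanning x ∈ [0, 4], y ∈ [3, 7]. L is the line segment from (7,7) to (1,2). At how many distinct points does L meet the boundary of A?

2

The segment meets the boundary at (2.2,3), (4,4.5).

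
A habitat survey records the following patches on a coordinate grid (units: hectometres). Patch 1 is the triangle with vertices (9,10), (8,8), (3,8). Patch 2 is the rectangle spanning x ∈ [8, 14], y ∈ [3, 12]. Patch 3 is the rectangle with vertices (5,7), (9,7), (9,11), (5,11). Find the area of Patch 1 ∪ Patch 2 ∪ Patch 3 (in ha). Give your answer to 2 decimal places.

By inclusion–exclusion:
Individual areas: |Patch 1| = 5, |Patch 2| = 54, |Patch 3| = 16.
|Patch 1∩Patch 2| = 0.8333.
|Patch 1∩Patch 3| = 4.3333.
|Patch 2∩Patch 3|: x∈[8,9], y∈[7,11] → 1·4 = 4.
|Patch 1∩Patch 2∩Patch 3| = 0.8333.
|Patch 1 ∪ Patch 2 ∪ Patch 3| = 75 − 9.1667 + 0.8333 = 66.67.

66.67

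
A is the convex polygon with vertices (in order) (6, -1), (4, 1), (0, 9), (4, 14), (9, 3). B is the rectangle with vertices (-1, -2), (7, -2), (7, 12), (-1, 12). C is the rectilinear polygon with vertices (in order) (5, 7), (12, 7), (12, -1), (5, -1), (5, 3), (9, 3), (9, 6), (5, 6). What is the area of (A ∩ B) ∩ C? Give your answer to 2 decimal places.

8.83

|A ∩ B| = 55.9242.
|(A ∩ B) ∩ C| = 8.83.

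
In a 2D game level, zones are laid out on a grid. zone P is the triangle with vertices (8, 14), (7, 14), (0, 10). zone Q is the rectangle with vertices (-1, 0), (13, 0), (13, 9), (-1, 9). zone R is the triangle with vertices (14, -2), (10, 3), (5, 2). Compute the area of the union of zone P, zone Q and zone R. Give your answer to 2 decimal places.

130.90

By inclusion–exclusion:
Individual areas: |zone P| = 2, |zone Q| = 126, |zone R| = 14.5.
|zone P∩zone Q| = 0.
|zone P∩zone R| = 0.
|zone Q∩zone R| = 11.6.
|zone P∩zone Q∩zone R| = 0.
|zone P ∪ zone Q ∪ zone R| = 142.5 − 11.6 + 0 = 130.90.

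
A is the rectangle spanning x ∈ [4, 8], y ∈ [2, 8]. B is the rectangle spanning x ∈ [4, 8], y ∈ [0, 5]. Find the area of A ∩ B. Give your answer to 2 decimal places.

12.00

|A∩B|: x∈[4,8], y∈[2,5] → 4·3 = 12.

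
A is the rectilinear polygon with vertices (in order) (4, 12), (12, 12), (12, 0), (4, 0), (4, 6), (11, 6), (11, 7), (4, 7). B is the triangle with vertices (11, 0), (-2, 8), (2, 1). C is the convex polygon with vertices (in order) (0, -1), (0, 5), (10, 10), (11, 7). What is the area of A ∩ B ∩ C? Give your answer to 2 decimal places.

The intersection is the polygon with vertices (5.787,3.208), (4,1.909), (4,4.308).
By the shoelace formula its area is 2.14.

2.14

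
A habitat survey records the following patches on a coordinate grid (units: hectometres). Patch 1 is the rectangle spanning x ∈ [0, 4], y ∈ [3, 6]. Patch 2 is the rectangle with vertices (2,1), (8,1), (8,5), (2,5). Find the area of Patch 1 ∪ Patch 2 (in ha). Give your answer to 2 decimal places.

By inclusion–exclusion:
Individual areas: |Patch 1| = 12, |Patch 2| = 24.
|Patch 1∩Patch 2|: x∈[2,4], y∈[3,5] → 2·2 = 4.
|Patch 1 ∪ Patch 2| = 36 − 4 = 32.00.

32.00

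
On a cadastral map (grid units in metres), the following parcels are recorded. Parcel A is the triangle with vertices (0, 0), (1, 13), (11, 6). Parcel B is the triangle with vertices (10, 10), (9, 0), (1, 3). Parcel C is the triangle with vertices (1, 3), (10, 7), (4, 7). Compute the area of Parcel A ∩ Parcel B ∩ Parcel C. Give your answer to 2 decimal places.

7.69

The intersection is the polygon with vertices (9.686,6.861), (1,3), (6.143,7), (9.571,7), (9.692,6.916).
By the shoelace formula its area is 7.69.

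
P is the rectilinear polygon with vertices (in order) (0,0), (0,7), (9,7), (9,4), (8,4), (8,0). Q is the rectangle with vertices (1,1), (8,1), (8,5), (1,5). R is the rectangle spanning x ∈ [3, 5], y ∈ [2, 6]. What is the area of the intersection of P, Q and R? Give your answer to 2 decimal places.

6.00

The intersection is the polygon with vertices (5,5), (5,2), (3,2), (3,5).
By the shoelace formula its area is 6.00.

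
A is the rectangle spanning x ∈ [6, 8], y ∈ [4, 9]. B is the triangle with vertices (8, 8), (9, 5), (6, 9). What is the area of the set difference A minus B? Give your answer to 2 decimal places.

|A| = 10, |A∩B| = 1.6667.
|A ∖ B| = |A| − |A∩B| = 10 − 1.6667 = 8.33.

8.33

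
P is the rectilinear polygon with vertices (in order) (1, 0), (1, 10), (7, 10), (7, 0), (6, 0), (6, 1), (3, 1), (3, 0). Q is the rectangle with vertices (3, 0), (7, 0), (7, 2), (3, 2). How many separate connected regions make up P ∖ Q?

P ∖ Q is a single connected region.

1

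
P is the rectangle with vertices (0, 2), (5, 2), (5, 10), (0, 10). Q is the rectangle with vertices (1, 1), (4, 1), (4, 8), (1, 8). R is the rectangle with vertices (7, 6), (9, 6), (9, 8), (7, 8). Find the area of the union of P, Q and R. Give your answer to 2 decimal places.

By inclusion–exclusion:
Individual areas: |P| = 40, |Q| = 21, |R| = 4.
|P∩Q|: x∈[1,4], y∈[2,8] → 3·6 = 18.
|P∩R| = 0 (no overlap).
|Q∩R| = 0 (no overlap).
|P∩Q∩R| = 0.
|P ∪ Q ∪ R| = 65 − 18 + 0 = 47.00.

47.00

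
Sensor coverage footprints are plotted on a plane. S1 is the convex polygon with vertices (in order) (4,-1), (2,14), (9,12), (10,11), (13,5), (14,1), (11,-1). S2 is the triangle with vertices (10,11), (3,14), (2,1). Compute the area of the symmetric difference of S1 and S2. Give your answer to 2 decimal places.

88.15

|S1| = 123.5, |S2| = 47, |S1∩S2| = 41.176.
|S1 △ S2| = |S1| + |S2| − 2·|S1∩S2| = 123.5 + 47 − 82.352 = 88.15.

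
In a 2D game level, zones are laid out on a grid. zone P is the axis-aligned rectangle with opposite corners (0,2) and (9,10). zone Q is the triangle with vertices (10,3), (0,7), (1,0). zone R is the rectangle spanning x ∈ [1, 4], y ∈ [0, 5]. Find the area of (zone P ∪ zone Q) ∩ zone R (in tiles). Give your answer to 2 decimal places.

13.50

The region (zone P ∪ zone Q) ∩ zone R is the polygon with vertices (1,0), (1,5), (4,5), (4,1).
By the shoelace formula its area is 13.50.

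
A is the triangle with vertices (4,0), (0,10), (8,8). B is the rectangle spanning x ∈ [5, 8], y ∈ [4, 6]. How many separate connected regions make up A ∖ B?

A ∖ B is a single connected region.

1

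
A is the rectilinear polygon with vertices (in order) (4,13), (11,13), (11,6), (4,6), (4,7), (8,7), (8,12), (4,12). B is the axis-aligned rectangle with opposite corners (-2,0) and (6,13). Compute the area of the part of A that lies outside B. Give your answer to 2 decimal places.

|A| = 29, |A∩B| = 4.
|A ∖ B| = |A| − |A∩B| = 29 − 4 = 25.00.

25.00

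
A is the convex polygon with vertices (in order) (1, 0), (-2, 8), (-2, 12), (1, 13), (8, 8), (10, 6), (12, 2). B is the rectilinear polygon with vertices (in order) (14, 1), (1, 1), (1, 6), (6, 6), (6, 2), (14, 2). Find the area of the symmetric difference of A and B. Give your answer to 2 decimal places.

|A| = 110, |B| = 33, |A∩B| = 28.25.
|A △ B| = |A| + |B| − 2·|A∩B| = 110 + 33 − 56.5 = 86.50.

86.50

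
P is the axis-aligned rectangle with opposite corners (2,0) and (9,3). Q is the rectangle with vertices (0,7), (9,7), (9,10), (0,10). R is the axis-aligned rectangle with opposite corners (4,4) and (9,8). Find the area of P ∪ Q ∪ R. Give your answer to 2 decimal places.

By inclusion–exclusion:
Individual areas: |P| = 21, |Q| = 27, |R| = 20.
|P∩Q| = 0 (no overlap).
|P∩R| = 0 (no overlap).
|Q∩R|: x∈[4,9], y∈[7,8] → 5·1 = 5.
|P∩Q∩R| = 0.
|P ∪ Q ∪ R| = 68 − 5 + 0 = 63.00.

63.00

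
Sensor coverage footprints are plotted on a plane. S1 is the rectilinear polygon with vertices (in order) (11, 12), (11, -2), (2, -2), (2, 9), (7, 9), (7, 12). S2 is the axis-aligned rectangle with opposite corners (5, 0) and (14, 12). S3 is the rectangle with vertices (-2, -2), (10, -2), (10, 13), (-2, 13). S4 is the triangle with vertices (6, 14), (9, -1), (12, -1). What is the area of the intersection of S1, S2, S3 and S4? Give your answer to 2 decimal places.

15.15

The intersection is the polygon with vertices (7,11.5), (10,4), (10,0), (8.8,0), (7,9).
By the shoelace formula its area is 15.15.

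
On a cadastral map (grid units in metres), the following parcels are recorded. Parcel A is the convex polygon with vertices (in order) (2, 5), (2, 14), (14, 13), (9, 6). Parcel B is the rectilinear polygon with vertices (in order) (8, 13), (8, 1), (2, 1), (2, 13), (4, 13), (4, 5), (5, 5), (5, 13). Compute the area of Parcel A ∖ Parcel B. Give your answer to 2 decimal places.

|Parcel A| = 76, |Parcel A∩Parcel B| = 37.7857.
|Parcel A ∖ Parcel B| = |Parcel A| − |Parcel A∩Parcel B| = 76 − 37.7857 = 38.21.

38.21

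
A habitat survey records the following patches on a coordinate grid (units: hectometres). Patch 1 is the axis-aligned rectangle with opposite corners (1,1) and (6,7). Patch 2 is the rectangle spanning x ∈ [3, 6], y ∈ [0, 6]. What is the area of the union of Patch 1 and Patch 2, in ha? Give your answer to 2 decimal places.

33.00

By inclusion–exclusion:
Individual areas: |Patch 1| = 30, |Patch 2| = 18.
|Patch 1∩Patch 2|: x∈[3,6], y∈[1,6] → 3·5 = 15.
|Patch 1 ∪ Patch 2| = 48 − 15 = 33.00.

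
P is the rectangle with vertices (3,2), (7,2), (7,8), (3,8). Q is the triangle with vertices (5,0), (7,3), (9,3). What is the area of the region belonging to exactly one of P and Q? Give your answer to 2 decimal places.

26.33

|P| = 24, |Q| = 3, |P∩Q| = 0.3333.
|P △ Q| = |P| + |Q| − 2·|P∩Q| = 24 + 3 − 0.6667 = 26.33.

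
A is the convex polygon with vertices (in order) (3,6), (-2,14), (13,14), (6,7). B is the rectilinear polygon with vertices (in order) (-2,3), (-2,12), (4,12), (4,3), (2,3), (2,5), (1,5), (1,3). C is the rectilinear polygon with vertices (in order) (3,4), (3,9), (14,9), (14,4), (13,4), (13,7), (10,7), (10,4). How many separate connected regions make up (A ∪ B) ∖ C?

(A ∪ B) ∖ C is a single connected region.

1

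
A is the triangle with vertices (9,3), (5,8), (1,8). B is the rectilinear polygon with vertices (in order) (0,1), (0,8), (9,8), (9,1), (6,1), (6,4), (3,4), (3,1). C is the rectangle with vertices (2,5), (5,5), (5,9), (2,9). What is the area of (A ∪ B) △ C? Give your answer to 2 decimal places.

48.00

|A ∪ B| = 54.
|(A ∪ B) ∩ C| = 9.
|(A ∪ B) △ C| = 54 + 12 − 18 = 48.00.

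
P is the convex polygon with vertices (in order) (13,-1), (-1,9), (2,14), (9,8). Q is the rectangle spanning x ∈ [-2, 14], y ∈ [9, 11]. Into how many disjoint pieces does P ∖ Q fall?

2

P ∖ Q splits into 2 disjoint pieces (area 47.4167, area 7.95).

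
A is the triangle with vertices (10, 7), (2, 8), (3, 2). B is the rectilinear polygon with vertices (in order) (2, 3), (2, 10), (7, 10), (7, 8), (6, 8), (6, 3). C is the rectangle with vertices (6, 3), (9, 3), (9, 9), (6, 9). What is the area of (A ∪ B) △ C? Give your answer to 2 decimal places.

40.91

|A ∪ B| = 37.4976.
|(A ∪ B) ∩ C| = 7.2946.
|(A ∪ B) △ C| = 37.4976 + 18 − 14.5893 = 40.91.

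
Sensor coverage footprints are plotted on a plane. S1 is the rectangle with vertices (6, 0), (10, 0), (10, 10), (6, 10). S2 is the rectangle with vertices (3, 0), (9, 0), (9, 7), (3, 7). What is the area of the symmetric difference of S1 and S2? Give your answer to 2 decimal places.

|S1∩S2|: x∈[6,9], y∈[0,7] → 3·7 = 21.
|S1 △ S2| = |S1| + |S2| − 2·|S1∩S2| = 40 + 42 − 42 = 40.00.

40.00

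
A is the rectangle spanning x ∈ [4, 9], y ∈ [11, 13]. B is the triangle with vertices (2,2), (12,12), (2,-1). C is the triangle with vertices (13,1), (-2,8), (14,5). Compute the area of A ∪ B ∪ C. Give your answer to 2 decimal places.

55.80

By inclusion–exclusion:
Individual areas: |A| = 10, |B| = 15, |C| = 33.5.
|A∩B| = 0.
|A∩C| = 0.
|B∩C| = 2.6959.
|A∩B∩C| = 0.
|A ∪ B ∪ C| = 58.5 − 2.6959 + 0 = 55.80.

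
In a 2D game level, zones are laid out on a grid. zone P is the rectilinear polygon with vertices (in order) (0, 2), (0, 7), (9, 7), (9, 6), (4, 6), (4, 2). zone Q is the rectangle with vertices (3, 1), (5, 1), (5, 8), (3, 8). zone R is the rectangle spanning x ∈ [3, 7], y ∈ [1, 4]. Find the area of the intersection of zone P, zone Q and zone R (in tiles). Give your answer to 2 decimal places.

The intersection is the polygon with vertices (4,2), (3,2), (3,4), (4,4).
By the shoelace formula its area is 2.00.

2.00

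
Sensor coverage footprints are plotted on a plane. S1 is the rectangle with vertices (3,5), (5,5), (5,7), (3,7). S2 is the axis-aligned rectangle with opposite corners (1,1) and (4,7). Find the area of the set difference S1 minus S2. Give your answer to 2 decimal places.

|S1∩S2|: x∈[3,4], y∈[5,7] → 1·2 = 2.
|S1| = 4.
|S1 ∖ S2| = |S1| − |S1∩S2| = 4 − 2 = 2.00.

2.00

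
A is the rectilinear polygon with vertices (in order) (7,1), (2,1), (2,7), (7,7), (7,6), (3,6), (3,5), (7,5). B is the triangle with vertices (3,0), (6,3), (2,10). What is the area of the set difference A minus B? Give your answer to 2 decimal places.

13.74

|A| = 26, |A∩B| = 12.2571.
|A ∖ B| = |A| − |A∩B| = 26 − 12.2571 = 13.74.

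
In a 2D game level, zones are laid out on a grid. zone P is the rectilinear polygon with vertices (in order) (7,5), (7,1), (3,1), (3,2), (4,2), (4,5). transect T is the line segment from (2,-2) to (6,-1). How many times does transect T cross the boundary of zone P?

0

The segment lies entirely outside zone P and never meets its boundary.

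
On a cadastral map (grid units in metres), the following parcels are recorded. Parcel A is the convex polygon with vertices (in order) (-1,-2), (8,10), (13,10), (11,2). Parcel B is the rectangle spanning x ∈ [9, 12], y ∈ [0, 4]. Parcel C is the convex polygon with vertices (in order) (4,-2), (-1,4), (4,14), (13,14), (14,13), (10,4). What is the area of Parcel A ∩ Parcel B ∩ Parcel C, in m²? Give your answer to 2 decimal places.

The intersection is the polygon with vertices (9,4), (10,4), (9,3).
By the shoelace formula its area is 0.50.

0.50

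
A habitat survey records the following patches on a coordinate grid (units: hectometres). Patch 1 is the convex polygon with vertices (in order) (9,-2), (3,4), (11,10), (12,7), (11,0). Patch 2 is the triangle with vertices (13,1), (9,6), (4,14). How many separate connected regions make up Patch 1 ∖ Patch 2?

2

Patch 1 ∖ Patch 2 splits into 2 disjoint pieces (area 42.4126, area 12.6137).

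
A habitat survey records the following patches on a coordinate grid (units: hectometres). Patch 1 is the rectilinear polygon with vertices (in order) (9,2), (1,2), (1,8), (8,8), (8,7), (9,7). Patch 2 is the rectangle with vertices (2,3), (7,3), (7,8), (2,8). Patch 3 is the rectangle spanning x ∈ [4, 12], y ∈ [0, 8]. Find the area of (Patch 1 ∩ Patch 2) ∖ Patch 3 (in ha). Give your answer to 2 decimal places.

|Patch 1 ∩ Patch 2| = 25.
|(Patch 1 ∩ Patch 2) ∩ Patch 3| = 15.
|(Patch 1 ∩ Patch 2) ∖ Patch 3| = 25 − 15 = 10.00.

10.00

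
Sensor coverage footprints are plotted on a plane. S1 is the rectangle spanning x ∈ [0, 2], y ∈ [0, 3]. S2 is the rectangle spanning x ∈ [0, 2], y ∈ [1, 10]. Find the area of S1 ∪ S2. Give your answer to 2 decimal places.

By inclusion–exclusion:
Individual areas: |S1| = 6, |S2| = 18.
|S1∩S2|: x∈[0,2], y∈[1,3] → 2·2 = 4.
|S1 ∪ S2| = 24 − 4 = 20.00.

20.00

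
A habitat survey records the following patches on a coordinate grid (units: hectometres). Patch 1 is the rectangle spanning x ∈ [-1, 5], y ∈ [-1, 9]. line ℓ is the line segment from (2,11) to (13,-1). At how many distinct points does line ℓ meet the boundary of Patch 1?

2

The segment meets the boundary at (5,7.727), (3.833,9).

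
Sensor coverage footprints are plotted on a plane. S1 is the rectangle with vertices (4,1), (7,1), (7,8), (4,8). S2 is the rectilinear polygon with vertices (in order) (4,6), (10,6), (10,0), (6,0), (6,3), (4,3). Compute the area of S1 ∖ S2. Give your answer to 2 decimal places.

10.00

|S1| = 21, |S1∩S2| = 11.
|S1 ∖ S2| = |S1| − |S1∩S2| = 21 − 11 = 10.00.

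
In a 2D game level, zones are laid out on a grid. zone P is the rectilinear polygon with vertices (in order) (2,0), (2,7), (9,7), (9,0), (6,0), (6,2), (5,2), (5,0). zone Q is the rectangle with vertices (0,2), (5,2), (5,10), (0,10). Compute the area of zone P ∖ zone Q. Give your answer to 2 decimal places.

|zone P| = 47, |zone P∩zone Q| = 15.
|zone P ∖ zone Q| = |zone P| − |zone P∩zone Q| = 47 − 15 = 32.00.

32.00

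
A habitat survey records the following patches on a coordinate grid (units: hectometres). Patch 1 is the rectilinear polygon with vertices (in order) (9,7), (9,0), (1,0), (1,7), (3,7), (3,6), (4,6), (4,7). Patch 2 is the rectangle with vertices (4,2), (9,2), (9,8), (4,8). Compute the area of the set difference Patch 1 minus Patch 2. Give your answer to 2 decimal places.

|Patch 1| = 55, |Patch 1∩Patch 2| = 25.
|Patch 1 ∖ Patch 2| = |Patch 1| − |Patch 1∩Patch 2| = 55 − 25 = 30.00.

30.00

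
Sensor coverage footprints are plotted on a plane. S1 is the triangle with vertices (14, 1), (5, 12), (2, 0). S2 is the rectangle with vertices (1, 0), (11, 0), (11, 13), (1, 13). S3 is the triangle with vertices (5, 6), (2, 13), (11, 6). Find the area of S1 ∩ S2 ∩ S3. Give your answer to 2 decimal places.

15.38

The intersection is the polygon with vertices (9.909,6), (5,6), (4.053,8.21), (4.721,10.884), (8,8.333).
By the shoelace formula its area is 15.38.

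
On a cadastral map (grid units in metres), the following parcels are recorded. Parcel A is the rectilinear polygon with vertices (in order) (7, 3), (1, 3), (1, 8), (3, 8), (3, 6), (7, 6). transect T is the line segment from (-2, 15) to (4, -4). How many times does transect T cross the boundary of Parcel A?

The segment meets the boundary at (1.789,3), (1,5.5).

2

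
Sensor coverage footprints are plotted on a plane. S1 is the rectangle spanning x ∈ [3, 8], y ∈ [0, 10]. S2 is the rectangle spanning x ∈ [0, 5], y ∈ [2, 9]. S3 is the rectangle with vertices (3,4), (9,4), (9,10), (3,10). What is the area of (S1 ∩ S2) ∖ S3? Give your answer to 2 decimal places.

|S1 ∩ S2| = 14.
|(S1 ∩ S2) ∩ S3| = 10.
|(S1 ∩ S2) ∖ S3| = 14 − 10 = 4.00.

4.00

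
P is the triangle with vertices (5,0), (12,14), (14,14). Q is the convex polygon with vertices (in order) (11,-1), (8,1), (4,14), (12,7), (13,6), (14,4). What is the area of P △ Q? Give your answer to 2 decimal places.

66.08

|P| = 14, |Q| = 61, |P∩Q| = 4.4604.
|P △ Q| = |P| + |Q| − 2·|P∩Q| = 14 + 61 − 8.9207 = 66.08.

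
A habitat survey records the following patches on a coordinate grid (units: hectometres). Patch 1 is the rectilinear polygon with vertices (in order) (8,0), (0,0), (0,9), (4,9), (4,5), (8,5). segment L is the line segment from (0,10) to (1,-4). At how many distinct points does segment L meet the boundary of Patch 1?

The segment meets the boundary at (0.714,0), (0.071,9).

2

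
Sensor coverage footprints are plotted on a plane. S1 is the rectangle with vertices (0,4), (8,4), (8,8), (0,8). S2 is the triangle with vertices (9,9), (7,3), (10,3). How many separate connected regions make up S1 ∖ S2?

1

S1 ∖ S2 is a single connected region.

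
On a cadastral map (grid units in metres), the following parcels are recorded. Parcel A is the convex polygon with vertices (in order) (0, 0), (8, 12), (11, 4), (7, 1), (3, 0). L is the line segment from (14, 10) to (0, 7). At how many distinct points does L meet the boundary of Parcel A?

The segment meets the boundary at (5.444,8.167), (9.14,8.959).

2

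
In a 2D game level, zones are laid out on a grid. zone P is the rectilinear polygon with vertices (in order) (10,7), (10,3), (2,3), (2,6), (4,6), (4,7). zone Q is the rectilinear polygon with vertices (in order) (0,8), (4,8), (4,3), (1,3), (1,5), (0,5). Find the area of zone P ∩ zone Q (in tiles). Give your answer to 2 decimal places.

6.00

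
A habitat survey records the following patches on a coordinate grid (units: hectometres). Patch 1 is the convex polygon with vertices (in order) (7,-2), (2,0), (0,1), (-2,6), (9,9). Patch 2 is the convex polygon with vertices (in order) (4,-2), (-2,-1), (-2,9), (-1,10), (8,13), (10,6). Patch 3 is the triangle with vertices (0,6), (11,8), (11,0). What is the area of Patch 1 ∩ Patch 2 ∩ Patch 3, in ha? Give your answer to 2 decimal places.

The intersection is the polygon with vertices (7.96,3.28), (7.097,2.129), (0,6), (8.744,7.59).
By the shoelace formula its area is 23.97.

23.97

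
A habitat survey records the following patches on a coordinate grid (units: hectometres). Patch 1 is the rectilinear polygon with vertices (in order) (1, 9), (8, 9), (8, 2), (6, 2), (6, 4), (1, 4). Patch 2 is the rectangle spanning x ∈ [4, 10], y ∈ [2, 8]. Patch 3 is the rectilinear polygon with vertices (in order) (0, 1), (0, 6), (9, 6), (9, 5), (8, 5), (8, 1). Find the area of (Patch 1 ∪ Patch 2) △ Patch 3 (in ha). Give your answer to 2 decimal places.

|Patch 1 ∪ Patch 2| = 55.
|(Patch 1 ∪ Patch 2) ∩ Patch 3| = 23.
|(Patch 1 ∪ Patch 2) △ Patch 3| = 55 + 41 − 46 = 50.00.

50.00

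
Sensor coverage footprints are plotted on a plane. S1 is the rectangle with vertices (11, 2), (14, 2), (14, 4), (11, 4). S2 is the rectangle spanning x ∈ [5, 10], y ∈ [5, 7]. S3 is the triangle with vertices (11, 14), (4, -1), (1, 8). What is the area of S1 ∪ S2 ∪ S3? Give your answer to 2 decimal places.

By inclusion–exclusion:
Individual areas: |S1| = 6, |S2| = 10, |S3| = 54.
|S1∩S2| = 0 (no overlap).
|S1∩S3| = 0.
|S2∩S3| = 4.5333.
|S1∩S2∩S3| = 0.
|S1 ∪ S2 ∪ S3| = 70 − 4.5333 + 0 = 65.47.

65.47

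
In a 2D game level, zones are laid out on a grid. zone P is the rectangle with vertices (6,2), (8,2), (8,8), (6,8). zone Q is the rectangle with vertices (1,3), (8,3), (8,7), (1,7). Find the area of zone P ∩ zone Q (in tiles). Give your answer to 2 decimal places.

|zone P∩zone Q|: x∈[6,8], y∈[3,7] → 2·4 = 8.

8.00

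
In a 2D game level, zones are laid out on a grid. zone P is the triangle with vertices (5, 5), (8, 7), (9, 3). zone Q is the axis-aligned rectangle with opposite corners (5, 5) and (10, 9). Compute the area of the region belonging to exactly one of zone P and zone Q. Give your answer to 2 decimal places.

20.00

|zone P| = 7, |zone Q| = 20, |zone P∩zone Q| = 3.5.
|zone P △ zone Q| = |zone P| + |zone Q| − 2·|zone P∩zone Q| = 7 + 20 − 7 = 20.00.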